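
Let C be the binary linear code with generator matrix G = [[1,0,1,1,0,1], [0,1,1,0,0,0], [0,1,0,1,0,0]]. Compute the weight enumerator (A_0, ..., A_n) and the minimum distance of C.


Weight distribution: A_0 = 1, A_2 = 4, A_4 = 3. Minimum distance d = 2.

Enumerate all 2^3 = 8 messages m ∈ F_2^3.
For each, compute codeword c = mG in F_2^6, then tally its weight.
  m = 000 → c = 000000, weight = 0.
  m = 100 → c = 101101, weight = 4.
  m = 010 → c = 011000, weight = 2.
  m = 110 → c = 110101, weight = 4.
  m = 001 → c = 010100, weight = 2.
  m = 101 → c = 111001, weight = 4.
  m = 011 → c = 001100, weight = 2.
  m = 111 → c = 100001, weight = 2.
Tally weights:
  weight 0: 1 codewords.
  weight 2: 4 codewords.
  weight 4: 3 codewords.
Minimum distance d = smallest w > 0 with A_w > 0 = 2.
Sanity: Σ A_w = 8 = 2^3 = 8 ✓.


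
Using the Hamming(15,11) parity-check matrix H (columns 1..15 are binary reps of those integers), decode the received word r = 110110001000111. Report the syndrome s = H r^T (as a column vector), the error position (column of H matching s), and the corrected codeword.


s = (0, 1, 1, 1)^T, error position = 7, corrected codeword c = 110110101000111

Compute s = H r^T mod 2 one row at a time:
  s_1 = 0 + 1 + 0 + 0 + 0 + 1 + 1 + 1 = 4 ≡ 0 (mod 2).
  s_2 = 1 + 1 + 0 + 0 + 0 + 1 + 1 + 1 = 5 ≡ 1 (mod 2).
  s_3 = 1 + 0 + 0 + 0 + 0 + 0 + 1 + 1 = 3 ≡ 1 (mod 2).
  s_4 = 1 + 0 + 1 + 0 + 1 + 0 + 1 + 1 = 5 ≡ 1 (mod 2).
s = (0, 1, 1, 1)^T — this equals column 7 of H (binary 0111), so error is at position 7.
Correct: flip bit 7 of r = 110110001000111 to get c = 110110101000111.


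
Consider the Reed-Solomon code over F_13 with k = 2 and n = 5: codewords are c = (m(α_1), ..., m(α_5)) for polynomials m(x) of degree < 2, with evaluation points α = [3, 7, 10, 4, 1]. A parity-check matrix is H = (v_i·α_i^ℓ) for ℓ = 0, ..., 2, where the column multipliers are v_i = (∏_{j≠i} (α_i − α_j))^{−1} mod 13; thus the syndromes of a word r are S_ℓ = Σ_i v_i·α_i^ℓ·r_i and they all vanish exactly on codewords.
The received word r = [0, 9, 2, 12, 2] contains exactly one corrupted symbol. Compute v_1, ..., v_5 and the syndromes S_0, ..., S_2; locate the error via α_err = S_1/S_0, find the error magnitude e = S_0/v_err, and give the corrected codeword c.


S = (3, 4, 1), error at position 3, error magnitude e = 9, c = [0, 9, 6, 12, 2].

Step 1: column multipliers v_i = (∏_{j≠i}(α_i − α_j))^{−1} mod 13.
  i = 1 (α = 3): (3−7)(3−10)(3−4)(3−1) = (−4)·(−7)·(−1)·2 = −56 ≡ 9, so v_1 = 9^{−1} = 3 (mod 13).
  i = 2 (α = 7): (7−3)(7−10)(7−4)(7−1) = 4·(−3)·3·6 = −216 ≡ 5, so v_2 = 5^{−1} = 8 (mod 13).
  i = 3 (α = 10): (10−3)(10−7)(10−4)(10−1) = 7·3·6·9 = 1134 ≡ 3, so v_3 = 3^{−1} = 9 (mod 13).
  i = 4 (α = 4): (4−3)(4−7)(4−10)(4−1) = 1·(−3)·(−6)·3 = 54 ≡ 2, so v_4 = 2^{−1} = 7 (mod 13).
  i = 5 (α = 1): (1−3)(1−7)(1−10)(1−4) = (−2)·(−6)·(−9)·(−3) = 324 ≡ 12, so v_5 = 12^{−1} = 12 (mod 13).
  v = [3, 8, 9, 7, 12].
Step 2: syndromes of r = [0, 9, 2, 12, 2] (all sums mod 13).
  S_0 = Σ v_i r_i = 3·0 + 8·9 + 9·2 + 7·12 + 12·2 = 198 ≡ 3.
  S_1 = Σ v_i α_i r_i = 3·3·0 + 8·7·9 + 9·10·2 + 7·4·12 + 12·1·2 = 1044 ≡ 4.
  α_i^2 mod 13 = [9, 10, 9, 3, 1].
  S_2 = Σ v_i α_i^2 r_i = 3·9·0 + 8·10·9 + 9·9·2 + 7·3·12 + 12·1·2 = 1158 ≡ 1.
  S = (3, 4, 1) ≠ 0, so r is not a codeword (an error is present).
Step 3: locate the error. For a single error e at position i, S_ℓ = v_i·e·α_i^ℓ, so α_err = S_1/S_0.
  S_0^{−1} = 3^{−1} = 9 (mod 13), so α_err = 4·9 = 36 ≡ 10 = α_3. Error position i = 3.
  Consistency check: S_2/S_1 = 1·10 = 10 ≡ 10 = α_err ✓ (single-error assumption holds).
Step 4: error magnitude e = S_0/v_3 = S_0·∏_{j≠3}(α_3 − α_j) = 3·3 = 9 ≡ 9 (mod 13).
Step 5: correct position 3: c_3 = r_3 − e = 2 − 9 ≡ 6 (mod 13). Hence c = [0, 9, 6, 12, 2].
  Check: interpolating c through the α_i gives m(x) = 3 + 12·x (degree < 2) with m(α_i) = c_i for every i, so c is indeed a codeword.


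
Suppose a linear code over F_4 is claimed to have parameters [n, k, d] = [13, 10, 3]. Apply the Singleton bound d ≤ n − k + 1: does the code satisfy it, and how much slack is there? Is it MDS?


Singleton RHS = n − k + 1 = 4, slack = 1, bound satisfied, not MDS.

Singleton bound: d ≤ n − k + 1.
Here n = 13, k = 10, so n − k + 1 = 4.
Given d = 3, check d ≤ 4: YES.
Slack = (n − k + 1) − d = 1.
The code is NOT MDS (slack = 1 > 0).
Description: the claimed parameters are [13, 10, 3]_4; such a code would be non-MDS.


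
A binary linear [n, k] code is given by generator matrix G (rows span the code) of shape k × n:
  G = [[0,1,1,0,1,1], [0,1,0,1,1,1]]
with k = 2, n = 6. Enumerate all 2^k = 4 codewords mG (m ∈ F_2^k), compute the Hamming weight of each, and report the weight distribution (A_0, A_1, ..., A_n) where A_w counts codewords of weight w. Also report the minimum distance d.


Weight distribution: A_0 = 1, A_2 = 1, A_4 = 2. Minimum distance d = 2.

Enumerate all 2^2 = 4 messages m ∈ F_2^2.
For each, compute codeword c = mG in F_2^6, then tally its weight.
  m = 00 → c = 000000, weight = 0.
  m = 10 → c = 011011, weight = 4.
  m = 01 → c = 010111, weight = 4.
  m = 11 → c = 001100, weight = 2.
Tally weights:
  weight 0: 1 codewords.
  weight 2: 1 codewords.
  weight 4: 2 codewords.
Minimum distance d = smallest w > 0 with A_w > 0 = 2.
Sanity: Σ A_w = 4 = 2^2 = 4 ✓.


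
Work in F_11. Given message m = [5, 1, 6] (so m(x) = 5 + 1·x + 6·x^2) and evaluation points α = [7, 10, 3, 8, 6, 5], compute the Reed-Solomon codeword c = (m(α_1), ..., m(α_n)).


c = [9, 10, 7, 1, 7, 6]

Message polynomial: m(x) = 5 + 1·x + 6·x^2 (mod 11).
For each evaluation point α_i, compute m(α_i) mod 11:
  α_1 = 7: Horner steps 6 → 10 → 9, so m(7) = 9.
  α_2 = 10: Horner steps 6 → 6 → 10, so m(10) = 10.
  α_3 = 3: Horner steps 6 → 8 → 7, so m(3) = 7.
  α_4 = 8: Horner steps 6 → 5 → 1, so m(8) = 1.
  α_5 = 6: Horner steps 6 → 4 → 7, so m(6) = 7.
  α_6 = 5: Horner steps 6 → 9 → 6, so m(5) = 6.
Codeword c = [9, 10, 7, 1, 7, 6] ∈ F_11^6.


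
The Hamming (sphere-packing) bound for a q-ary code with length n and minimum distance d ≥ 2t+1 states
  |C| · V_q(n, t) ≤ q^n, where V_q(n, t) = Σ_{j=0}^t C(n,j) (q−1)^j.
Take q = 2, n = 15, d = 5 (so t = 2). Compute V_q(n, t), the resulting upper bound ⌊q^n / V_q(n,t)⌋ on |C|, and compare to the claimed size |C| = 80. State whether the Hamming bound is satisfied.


V_q(n, t) = 121, q^n = 32768, Hamming bound = 270, |C| = 80 ≤ bound (satisfied).

Step 1: Compute V_q(n, t) = Σ_{j=0}^2 C(n, j) (q−1)^j.
  j = 0: C(15,0)·(1)^0 = 1·1 = 1.
  j = 1: C(15,1)·(1)^1 = 15·1 = 15.
  j = 2: C(15,2)·(1)^2 = 105·1 = 105.
  V_q(n, t) = 1 + 15 + 105 = 121.
Step 2: q^n = 2^15 = 32768.
Step 3: Hamming bound ⌊q^n / V_q(n,t)⌋ = ⌊32768/121⌋ = 270.
Step 4: Compare |C| = 80 to 270: satisfied.
The claimed |C| lies below the Hamming bound.


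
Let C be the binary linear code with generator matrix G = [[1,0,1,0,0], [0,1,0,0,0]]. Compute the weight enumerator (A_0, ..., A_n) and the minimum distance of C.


Weight distribution: A_0 = 1, A_1 = 1, A_2 = 1, A_3 = 1. Minimum distance d = 1.

Enumerate all 2^2 = 4 messages m ∈ F_2^2.
For each, compute codeword c = mG in F_2^5, then tally its weight.
  m = 00 → c = 00000, weight = 0.
  m = 10 → c = 10100, weight = 2.
  m = 01 → c = 01000, weight = 1.
  m = 11 → c = 11100, weight = 3.
Tally weights:
  weight 0: 1 codewords.
  weight 1: 1 codewords.
  weight 2: 1 codewords.
  weight 3: 1 codewords.
Minimum distance d = smallest w > 0 with A_w > 0 = 1.
Sanity: Σ A_w = 4 = 2^2 = 4 ✓.


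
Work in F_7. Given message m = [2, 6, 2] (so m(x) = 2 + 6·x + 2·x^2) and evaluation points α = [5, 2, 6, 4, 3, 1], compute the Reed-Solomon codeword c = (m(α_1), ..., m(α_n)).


c = [5, 1, 5, 2, 3, 3]

Message polynomial: m(x) = 2 + 6·x + 2·x^2 (mod 7).
For each evaluation point α_i, compute m(α_i) mod 7:
  α_1 = 5: Horner steps 2 → 2 → 5, so m(5) = 5.
  α_2 = 2: Horner steps 2 → 3 → 1, so m(2) = 1.
  α_3 = 6: Horner steps 2 → 4 → 5, so m(6) = 5.
  α_4 = 4: Horner steps 2 → 0 → 2, so m(4) = 2.
  α_5 = 3: Horner steps 2 → 5 → 3, so m(3) = 3.
  α_6 = 1: Horner steps 2 → 1 → 3, so m(1) = 3.
Codeword c = [5, 1, 5, 2, 3, 3] ∈ F_7^6.


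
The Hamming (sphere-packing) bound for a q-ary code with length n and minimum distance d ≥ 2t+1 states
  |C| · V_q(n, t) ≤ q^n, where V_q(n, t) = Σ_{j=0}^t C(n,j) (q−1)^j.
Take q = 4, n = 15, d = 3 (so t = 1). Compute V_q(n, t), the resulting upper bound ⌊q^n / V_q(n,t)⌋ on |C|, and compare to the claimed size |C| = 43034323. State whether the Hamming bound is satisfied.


V_q(n, t) = 46, q^n = 1073741824, Hamming bound = 23342213, |C| = 43034323 > bound (violated).

Step 1: Compute V_q(n, t) = Σ_{j=0}^1 C(n, j) (q−1)^j.
  j = 0: C(15,0)·(3)^0 = 1·1 = 1.
  j = 1: C(15,1)·(3)^1 = 15·3 = 45.
  V_q(n, t) = 1 + 45 = 46.
Step 2: q^n = 4^15 = 1073741824.
Step 3: Hamming bound ⌊q^n / V_q(n,t)⌋ = ⌊1073741824/46⌋ = 23342213.
Step 4: Compare |C| = 43034323 to 23342213: violated.
The claimed |C| lies above the Hamming bound, so no 4-ary code of length 15 with d ≥ 3 can have 43034323 codewords.


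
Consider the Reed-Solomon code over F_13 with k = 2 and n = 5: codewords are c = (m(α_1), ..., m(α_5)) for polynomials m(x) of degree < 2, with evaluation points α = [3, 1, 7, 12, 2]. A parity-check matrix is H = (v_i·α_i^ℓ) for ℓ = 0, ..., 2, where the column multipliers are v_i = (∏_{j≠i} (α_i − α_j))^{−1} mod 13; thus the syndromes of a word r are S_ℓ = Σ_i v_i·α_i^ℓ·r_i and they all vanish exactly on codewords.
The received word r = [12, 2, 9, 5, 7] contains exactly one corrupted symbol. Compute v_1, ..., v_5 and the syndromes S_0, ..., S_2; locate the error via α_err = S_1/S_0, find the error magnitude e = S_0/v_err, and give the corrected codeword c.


S = (5, 9, 11), error at position 3, error magnitude e = 3, c = [12, 2, 6, 5, 7].

Step 1: column multipliers v_i = (∏_{j≠i}(α_i − α_j))^{−1} mod 13.
  i = 1 (α = 3): (3−1)(3−7)(3−12)(3−2) = 2·(−4)·(−9)·1 = 72 ≡ 7, so v_1 = 7^{−1} = 2 (mod 13).
  i = 2 (α = 1): (1−3)(1−7)(1−12)(1−2) = (−2)·(−6)·(−11)·(−1) = 132 ≡ 2, so v_2 = 2^{−1} = 7 (mod 13).
  i = 3 (α = 7): (7−3)(7−1)(7−12)(7−2) = 4·6·(−5)·5 = −600 ≡ 11, so v_3 = 11^{−1} = 6 (mod 13).
  i = 4 (α = 12): (12−3)(12−1)(12−7)(12−2) = 9·11·5·10 = 4950 ≡ 10, so v_4 = 10^{−1} = 4 (mod 13).
  i = 5 (α = 2): (2−3)(2−1)(2−7)(2−12) = (−1)·1·(−5)·(−10) = −50 ≡ 2, so v_5 = 2^{−1} = 7 (mod 13).
  v = [2, 7, 6, 4, 7].
Step 2: syndromes of r = [12, 2, 9, 5, 7] (all sums mod 13).
  S_0 = Σ v_i r_i = 2·12 + 7·2 + 6·9 + 4·5 + 7·7 = 161 ≡ 5.
  S_1 = Σ v_i α_i r_i = 2·3·12 + 7·1·2 + 6·7·9 + 4·12·5 + 7·2·7 = 802 ≡ 9.
  α_i^2 mod 13 = [9, 1, 10, 1, 4].
  S_2 = Σ v_i α_i^2 r_i = 2·9·12 + 7·1·2 + 6·10·9 + 4·1·5 + 7·4·7 = 986 ≡ 11.
  S = (5, 9, 11) ≠ 0, so r is not a codeword (an error is present).
Step 3: locate the error. For a single error e at position i, S_ℓ = v_i·e·α_i^ℓ, so α_err = S_1/S_0.
  S_0^{−1} = 5^{−1} = 8 (mod 13), so α_err = 9·8 = 72 ≡ 7 = α_3. Error position i = 3.
  Consistency check: S_2/S_1 = 11·3 = 33 ≡ 7 = α_err ✓ (single-error assumption holds).
Step 4: error magnitude e = S_0/v_3 = S_0·∏_{j≠3}(α_3 − α_j) = 5·11 = 55 ≡ 3 (mod 13).
Step 5: correct position 3: c_3 = r_3 − e = 9 − 3 ≡ 6 (mod 13). Hence c = [12, 2, 6, 5, 7].
  Check: interpolating c through the α_i gives m(x) = 10 + 5·x (degree < 2) with m(α_i) = c_i for every i, so c is indeed a codeword.


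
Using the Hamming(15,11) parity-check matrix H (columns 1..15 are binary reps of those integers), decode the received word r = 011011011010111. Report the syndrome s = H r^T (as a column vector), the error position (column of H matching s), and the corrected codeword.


s = (0, 1, 0, 0)^T, error position = 4, corrected codeword c = 011111011010111

Compute s = H r^T mod 2 one row at a time:
  s_1 = 1 + 1 + 0 + 1 + 0 + 1 + 1 + 1 = 6 ≡ 0 (mod 2).
  s_2 = 0 + 1 + 1 + 0 + 0 + 1 + 1 + 1 = 5 ≡ 1 (mod 2).
  s_3 = 1 + 1 + 1 + 0 + 0 + 1 + 1 + 1 = 6 ≡ 0 (mod 2).
  s_4 = 0 + 1 + 1 + 0 + 1 + 1 + 1 + 1 = 6 ≡ 0 (mod 2).
s = (0, 1, 0, 0)^T — this equals column 4 of H (binary 0100), so error is at position 4.
Correct: flip bit 4 of r = 011011011010111 to get c = 011111011010111.


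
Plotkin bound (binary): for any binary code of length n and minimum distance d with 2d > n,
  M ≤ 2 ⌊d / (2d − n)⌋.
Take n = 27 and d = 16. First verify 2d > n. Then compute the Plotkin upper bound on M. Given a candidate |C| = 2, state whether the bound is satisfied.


Plotkin bound M ≤ 6; given |C| = 2 ≤ bound (satisfied).

Check applicability: 2d = 32, n = 27.
2d − n = 5 > 0, so Plotkin applies.
Compute d/(2d−n) = 16/5 ≈ 3.2000.
⌊d/(2d−n)⌋ = 3.
Plotkin bound: M ≤ 2·3 = 6.
Given |C| = 2, check: satisfied.
This |C| is below the Plotkin bound.


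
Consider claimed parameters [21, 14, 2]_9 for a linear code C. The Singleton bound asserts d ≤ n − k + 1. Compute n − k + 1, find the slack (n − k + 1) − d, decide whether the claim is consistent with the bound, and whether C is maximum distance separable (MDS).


Singleton RHS = n − k + 1 = 8, slack = 6, bound satisfied, not MDS.

Singleton bound: d ≤ n − k + 1.
Here n = 21, k = 14, so n − k + 1 = 8.
Given d = 2, check d ≤ 8: YES.
Slack = (n − k + 1) − d = 6.
The code is NOT MDS (slack = 6 > 0).
Description: the claimed parameters are [21, 14, 2]_9; such a code would be non-MDS.


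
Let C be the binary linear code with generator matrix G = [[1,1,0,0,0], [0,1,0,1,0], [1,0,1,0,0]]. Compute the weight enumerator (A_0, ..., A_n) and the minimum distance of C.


Weight distribution: A_0 = 1, A_2 = 6, A_4 = 1. Minimum distance d = 2.

Enumerate all 2^3 = 8 messages m ∈ F_2^3.
For each, compute codeword c = mG in F_2^5, then tally its weight.
  m = 000 → c = 00000, weight = 0.
  m = 100 → c = 11000, weight = 2.
  m = 010 → c = 01010, weight = 2.
  m = 110 → c = 10010, weight = 2.
  m = 001 → c = 10100, weight = 2.
  m = 101 → c = 01100, weight = 2.
  m = 011 → c = 11110, weight = 4.
  m = 111 → c = 00110, weight = 2.
Tally weights:
  weight 0: 1 codewords.
  weight 2: 6 codewords.
  weight 4: 1 codewords.
Minimum distance d = smallest w > 0 with A_w > 0 = 2.
Sanity: Σ A_w = 8 = 2^3 = 8 ✓.


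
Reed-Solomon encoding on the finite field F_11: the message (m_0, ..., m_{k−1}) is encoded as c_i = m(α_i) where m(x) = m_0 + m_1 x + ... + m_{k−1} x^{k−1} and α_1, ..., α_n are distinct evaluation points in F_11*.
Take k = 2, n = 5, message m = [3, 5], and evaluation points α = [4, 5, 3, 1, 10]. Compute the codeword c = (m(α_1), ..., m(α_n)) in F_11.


c = [1, 6, 7, 8, 9]

Message polynomial: m(x) = 3 + 5·x (mod 11).
For each evaluation point α_i, compute m(α_i) mod 11:
  α_1 = 4: Horner steps 5 → 1, so m(4) = 1.
  α_2 = 5: Horner steps 5 → 6, so m(5) = 6.
  α_3 = 3: Horner steps 5 → 7, so m(3) = 7.
  α_4 = 1: Horner steps 5 → 8, so m(1) = 8.
  α_5 = 10: Horner steps 5 → 9, so m(10) = 9.
Codeword c = [1, 6, 7, 8, 9] ∈ F_11^5.


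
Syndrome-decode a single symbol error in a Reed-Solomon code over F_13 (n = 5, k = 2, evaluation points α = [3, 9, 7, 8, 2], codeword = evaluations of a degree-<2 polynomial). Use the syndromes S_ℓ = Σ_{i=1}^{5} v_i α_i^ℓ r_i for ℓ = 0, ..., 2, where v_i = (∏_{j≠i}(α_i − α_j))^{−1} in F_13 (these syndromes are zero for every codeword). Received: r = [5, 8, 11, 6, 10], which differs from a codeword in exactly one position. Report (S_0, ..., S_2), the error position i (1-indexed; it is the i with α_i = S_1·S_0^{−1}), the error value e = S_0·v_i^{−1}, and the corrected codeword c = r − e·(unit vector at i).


S = (12, 4, 10), error at position 2, error magnitude e = 7, c = [5, 1, 11, 6, 10].

Step 1: column multipliers v_i = (∏_{j≠i}(α_i − α_j))^{−1} mod 13.
  i = 1 (α = 3): (3−9)(3−7)(3−8)(3−2) = (−6)·(−4)·(−5)·1 = −120 ≡ 10, so v_1 = 10^{−1} = 4 (mod 13).
  i = 2 (α = 9): (9−3)(9−7)(9−8)(9−2) = 6·2·1·7 = 84 ≡ 6, so v_2 = 6^{−1} = 11 (mod 13).
  i = 3 (α = 7): (7−3)(7−9)(7−8)(7−2) = 4·(−2)·(−1)·5 = 40 ≡ 1, so v_3 = 1^{−1} = 1 (mod 13).
  i = 4 (α = 8): (8−3)(8−9)(8−7)(8−2) = 5·(−1)·1·6 = −30 ≡ 9, so v_4 = 9^{−1} = 3 (mod 13).
  i = 5 (α = 2): (2−3)(2−9)(2−7)(2−8) = (−1)·(−7)·(−5)·(−6) = 210 ≡ 2, so v_5 = 2^{−1} = 7 (mod 13).
  v = [4, 11, 1, 3, 7].
Step 2: syndromes of r = [5, 8, 11, 6, 10] (all sums mod 13).
  S_0 = Σ v_i r_i = 4·5 + 11·8 + 1·11 + 3·6 + 7·10 = 207 ≡ 12.
  S_1 = Σ v_i α_i r_i = 4·3·5 + 11·9·8 + 1·7·11 + 3·8·6 + 7·2·10 = 1213 ≡ 4.
  α_i^2 mod 13 = [9, 3, 10, 12, 4].
  S_2 = Σ v_i α_i^2 r_i = 4·9·5 + 11·3·8 + 1·10·11 + 3·12·6 + 7·4·10 = 1050 ≡ 10.
  S = (12, 4, 10) ≠ 0, so r is not a codeword (an error is present).
Step 3: locate the error. For a single error e at position i, S_ℓ = v_i·e·α_i^ℓ, so α_err = S_1/S_0.
  S_0^{−1} = 12^{−1} = 12 (mod 13), so α_err = 4·12 = 48 ≡ 9 = α_2. Error position i = 2.
  Consistency check: S_2/S_1 = 10·10 = 100 ≡ 9 = α_err ✓ (single-error assumption holds).
Step 4: error magnitude e = S_0/v_2 = S_0·∏_{j≠2}(α_2 − α_j) = 12·6 = 72 ≡ 7 (mod 13).
Step 5: correct position 2: c_2 = r_2 − e = 8 − 7 ≡ 1 (mod 13). Hence c = [5, 1, 11, 6, 10].
  Check: interpolating c through the α_i gives m(x) = 7 + 8·x (degree < 2) with m(α_i) = c_i for every i, so c is indeed a codeword.


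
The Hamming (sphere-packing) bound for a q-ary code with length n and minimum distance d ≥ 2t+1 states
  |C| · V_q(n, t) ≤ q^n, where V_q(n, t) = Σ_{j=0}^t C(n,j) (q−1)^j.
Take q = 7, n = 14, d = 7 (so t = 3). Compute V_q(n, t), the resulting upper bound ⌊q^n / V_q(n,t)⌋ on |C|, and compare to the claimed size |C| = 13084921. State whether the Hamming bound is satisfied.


V_q(n, t) = 81985, q^n = 678223072849, Hamming bound = 8272526, |C| = 13084921 > bound (violated).

Step 1: Compute V_q(n, t) = Σ_{j=0}^3 C(n, j) (q−1)^j.
  j = 0: C(14,0)·(6)^0 = 1·1 = 1.
  j = 1: C(14,1)·(6)^1 = 14·6 = 84.
  j = 2: C(14,2)·(6)^2 = 91·36 = 3276.
  j = 3: C(14,3)·(6)^3 = 364·216 = 78624.
  V_q(n, t) = 1 + 84 + 3276 + 78624 = 81985.
Step 2: q^n = 7^14 = 678223072849.
Step 3: Hamming bound ⌊q^n / V_q(n,t)⌋ = ⌊678223072849/81985⌋ = 8272526.
Step 4: Compare |C| = 13084921 to 8272526: violated.
The claimed |C| lies above the Hamming bound, so no 7-ary code of length 14 with d ≥ 7 can have 13084921 codewords.


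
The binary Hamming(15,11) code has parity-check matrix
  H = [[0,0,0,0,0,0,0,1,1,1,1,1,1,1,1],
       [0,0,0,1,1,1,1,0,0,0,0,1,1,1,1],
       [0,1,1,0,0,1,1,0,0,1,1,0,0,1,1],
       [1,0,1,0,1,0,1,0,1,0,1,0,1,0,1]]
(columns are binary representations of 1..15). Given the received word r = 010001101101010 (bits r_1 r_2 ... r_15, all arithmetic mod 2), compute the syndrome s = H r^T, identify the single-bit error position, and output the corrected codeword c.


s = (0, 0, 1, 0)^T, error position = 2, corrected codeword c = 000001101101010

Compute s = H r^T mod 2 one row at a time:
  s_1 = 0 + 1 + 1 + 0 + 1 + 0 + 1 + 0 = 4 ≡ 0 (mod 2).
  s_2 = 0 + 0 + 1 + 1 + 1 + 0 + 1 + 0 = 4 ≡ 0 (mod 2).
  s_3 = 1 + 0 + 1 + 1 + 1 + 0 + 1 + 0 = 5 ≡ 1 (mod 2).
  s_4 = 0 + 0 + 0 + 1 + 1 + 0 + 0 + 0 = 2 ≡ 0 (mod 2).
s = (0, 0, 1, 0)^T — this equals column 2 of H (binary 0010), so error is at position 2.
Correct: flip bit 2 of r = 010001101101010 to get c = 000001101101010.


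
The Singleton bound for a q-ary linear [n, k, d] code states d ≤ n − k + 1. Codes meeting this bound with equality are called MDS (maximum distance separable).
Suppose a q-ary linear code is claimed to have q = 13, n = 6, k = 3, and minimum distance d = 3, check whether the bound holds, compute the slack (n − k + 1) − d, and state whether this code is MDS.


Singleton RHS = n − k + 1 = 4, slack = 1, bound satisfied, not MDS.

Singleton bound: d ≤ n − k + 1.
Here n = 6, k = 3, so n − k + 1 = 4.
Given d = 3, check d ≤ 4: YES.
Slack = (n − k + 1) − d = 1.
The code is NOT MDS (slack = 1 > 0).
Description: the claimed parameters are [6, 3, 3]_13; such a code would be non-MDS.


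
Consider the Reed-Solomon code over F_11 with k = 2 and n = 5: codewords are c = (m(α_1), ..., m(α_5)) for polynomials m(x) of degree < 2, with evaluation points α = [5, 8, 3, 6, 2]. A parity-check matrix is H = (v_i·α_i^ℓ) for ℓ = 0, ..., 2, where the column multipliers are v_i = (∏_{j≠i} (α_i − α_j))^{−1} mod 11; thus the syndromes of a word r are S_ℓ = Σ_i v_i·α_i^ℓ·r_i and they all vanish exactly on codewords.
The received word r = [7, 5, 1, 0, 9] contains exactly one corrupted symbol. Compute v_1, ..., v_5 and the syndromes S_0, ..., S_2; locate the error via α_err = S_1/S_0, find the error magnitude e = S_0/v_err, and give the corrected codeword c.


S = (5, 8, 4), error at position 4, error magnitude e = 1, c = [7, 5, 1, 10, 9].

Step 1: column multipliers v_i = (∏_{j≠i}(α_i − α_j))^{−1} mod 11.
  i = 1 (α = 5): (5−8)(5−3)(5−6)(5−2) = (−3)·2·(−1)·3 = 18 ≡ 7, so v_1 = 7^{−1} = 8 (mod 11).
  i = 2 (α = 8): (8−5)(8−3)(8−6)(8−2) = 3·5·2·6 = 180 ≡ 4, so v_2 = 4^{−1} = 3 (mod 11).
  i = 3 (α = 3): (3−5)(3−8)(3−6)(3−2) = (−2)·(−5)·(−3)·1 = −30 ≡ 3, so v_3 = 3^{−1} = 4 (mod 11).
  i = 4 (α = 6): (6−5)(6−8)(6−3)(6−2) = 1·(−2)·3·4 = −24 ≡ 9, so v_4 = 9^{−1} = 5 (mod 11).
  i = 5 (α = 2): (2−5)(2−8)(2−3)(2−6) = (−3)·(−6)·(−1)·(−4) = 72 ≡ 6, so v_5 = 6^{−1} = 2 (mod 11).
  v = [8, 3, 4, 5, 2].
Step 2: syndromes of r = [7, 5, 1, 0, 9] (all sums mod 11).
  S_0 = Σ v_i r_i = 8·7 + 3·5 + 4·1 + 5·0 + 2·9 = 93 ≡ 5.
  S_1 = Σ v_i α_i r_i = 8·5·7 + 3·8·5 + 4·3·1 + 5·6·0 + 2·2·9 = 448 ≡ 8.
  α_i^2 mod 11 = [3, 9, 9, 3, 4].
  S_2 = Σ v_i α_i^2 r_i = 8·3·7 + 3·9·5 + 4·9·1 + 5·3·0 + 2·4·9 = 411 ≡ 4.
  S = (5, 8, 4) ≠ 0, so r is not a codeword (an error is present).
Step 3: locate the error. For a single error e at position i, S_ℓ = v_i·e·α_i^ℓ, so α_err = S_1/S_0.
  S_0^{−1} = 5^{−1} = 9 (mod 11), so α_err = 8·9 = 72 ≡ 6 = α_4. Error position i = 4.
  Consistency check: S_2/S_1 = 4·7 = 28 ≡ 6 = α_err ✓ (single-error assumption holds).
Step 4: error magnitude e = S_0/v_4 = S_0·∏_{j≠4}(α_4 − α_j) = 5·9 = 45 ≡ 1 (mod 11).
Step 5: correct position 4: c_4 = r_4 − e = 0 − 1 ≡ 10 (mod 11). Hence c = [7, 5, 1, 10, 9].
  Check: interpolating c through the α_i gives m(x) = 3 + 3·x (degree < 2) with m(α_i) = c_i for every i, so c is indeed a codeword.


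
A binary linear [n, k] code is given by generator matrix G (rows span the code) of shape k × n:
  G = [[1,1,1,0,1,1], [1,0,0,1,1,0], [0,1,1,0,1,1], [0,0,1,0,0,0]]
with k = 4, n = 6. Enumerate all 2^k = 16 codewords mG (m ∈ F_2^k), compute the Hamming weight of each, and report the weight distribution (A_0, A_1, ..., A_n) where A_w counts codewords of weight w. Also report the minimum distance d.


Weight distribution: A_0 = 1, A_1 = 2, A_2 = 2, A_3 = 4, A_4 = 5, A_5 = 2. Minimum distance d = 1.

Enumerate all 2^4 = 16 messages m ∈ F_2^4.
For each, compute codeword c = mG in F_2^6, then tally its weight.
  m = 0000 → c = 000000, weight = 0.
  m = 1000 → c = 111011, weight = 5.
  m = 0100 → c = 100110, weight = 3.
  m = 1100 → c = 011101, weight = 4.
  m = 0010 → c = 011011, weight = 4.
  m = 1010 → c = 100000, weight = 1.
  m = 0110 → c = 111101, weight = 5.
  m = 1110 → c = 000110, weight = 2.
  m = 0001 → c = 001000, weight = 1.
  m = 1001 → c = 110011, weight = 4.
  m = 0101 → c = 101110, weight = 4.
  m = 1101 → c = 010101, weight = 3.
  m = 0011 → c = 010011, weight = 3.
  m = 1011 → c = 101000, weight = 2.
  m = 0111 → c = 110101, weight = 4.
  m = 1111 → c = 001110, weight = 3.
Tally weights:
  weight 0: 1 codewords.
  weight 1: 2 codewords.
  weight 2: 2 codewords.
  weight 3: 4 codewords.
  weight 4: 5 codewords.
  weight 5: 2 codewords.
Minimum distance d = smallest w > 0 with A_w > 0 = 1.
Sanity: Σ A_w = 16 = 2^4 = 16 ✓.


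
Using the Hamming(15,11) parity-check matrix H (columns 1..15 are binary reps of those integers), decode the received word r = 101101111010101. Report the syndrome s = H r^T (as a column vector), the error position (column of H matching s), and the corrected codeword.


s = (1, 1, 1, 1)^T, error position = 15, corrected codeword c = 101101111010100

Compute s = H r^T mod 2 one row at a time:
  s_1 = 1 + 1 + 0 + 1 + 0 + 1 + 0 + 1 = 5 ≡ 1 (mod 2).
  s_2 = 1 + 0 + 1 + 1 + 0 + 1 + 0 + 1 = 5 ≡ 1 (mod 2).
  s_3 = 0 + 1 + 1 + 1 + 0 + 1 + 0 + 1 = 5 ≡ 1 (mod 2).
  s_4 = 1 + 1 + 0 + 1 + 1 + 1 + 1 + 1 = 7 ≡ 1 (mod 2).
s = (1, 1, 1, 1)^T — this equals column 15 of H (binary 1111), so error is at position 15.
Correct: flip bit 15 of r = 101101111010101 to get c = 101101111010100.


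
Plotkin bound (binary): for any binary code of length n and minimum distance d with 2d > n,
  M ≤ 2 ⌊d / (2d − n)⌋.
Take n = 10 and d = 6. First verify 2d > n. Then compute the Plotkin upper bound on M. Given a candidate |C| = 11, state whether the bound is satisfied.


Plotkin bound M ≤ 6; given |C| = 11 > bound (violated).

Check applicability: 2d = 12, n = 10.
2d − n = 2 > 0, so Plotkin applies.
Compute d/(2d−n) = 6/2 ≈ 3.0000.
⌊d/(2d−n)⌋ = 3.
Plotkin bound: M ≤ 2·3 = 6.
Given |C| = 11, check: VIOLATED.
This |C| is above the Plotkin bound, so no binary code with n = 10, d = 6 and 11 codewords exists.


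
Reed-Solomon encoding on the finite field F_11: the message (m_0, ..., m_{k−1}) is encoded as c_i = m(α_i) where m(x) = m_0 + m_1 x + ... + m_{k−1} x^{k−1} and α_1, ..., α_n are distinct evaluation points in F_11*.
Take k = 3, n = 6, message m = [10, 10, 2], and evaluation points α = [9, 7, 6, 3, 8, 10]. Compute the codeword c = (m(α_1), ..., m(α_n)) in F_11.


c = [9, 2, 10, 3, 9, 2]

Message polynomial: m(x) = 10 + 10·x + 2·x^2 (mod 11).
For each evaluation point α_i, compute m(α_i) mod 11:
  α_1 = 9: Horner steps 2 → 6 → 9, so m(9) = 9.
  α_2 = 7: Horner steps 2 → 2 → 2, so m(7) = 2.
  α_3 = 6: Horner steps 2 → 0 → 10, so m(6) = 10.
  α_4 = 3: Horner steps 2 → 5 → 3, so m(3) = 3.
  α_5 = 8: Horner steps 2 → 4 → 9, so m(8) = 9.
  α_6 = 10: Horner steps 2 → 8 → 2, so m(10) = 2.
Codeword c = [9, 2, 10, 3, 9, 2] ∈ F_11^6.


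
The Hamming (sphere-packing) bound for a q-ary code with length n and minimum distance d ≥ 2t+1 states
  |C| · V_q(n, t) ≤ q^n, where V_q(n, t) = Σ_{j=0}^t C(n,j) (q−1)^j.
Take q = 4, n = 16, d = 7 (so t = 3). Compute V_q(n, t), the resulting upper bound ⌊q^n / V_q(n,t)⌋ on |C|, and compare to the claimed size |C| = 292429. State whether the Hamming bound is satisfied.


V_q(n, t) = 16249, q^n = 4294967296, Hamming bound = 264321, |C| = 292429 > bound (violated).

Step 1: Compute V_q(n, t) = Σ_{j=0}^3 C(n, j) (q−1)^j.
  j = 0: C(16,0)·(3)^0 = 1·1 = 1.
  j = 1: C(16,1)·(3)^1 = 16·3 = 48.
  j = 2: C(16,2)·(3)^2 = 120·9 = 1080.
  j = 3: C(16,3)·(3)^3 = 560·27 = 15120.
  V_q(n, t) = 1 + 48 + 1080 + 15120 = 16249.
Step 2: q^n = 4^16 = 4294967296.
Step 3: Hamming bound ⌊q^n / V_q(n,t)⌋ = ⌊4294967296/16249⌋ = 264321.
Step 4: Compare |C| = 292429 to 264321: violated.
The claimed |C| lies above the Hamming bound, so no 4-ary code of length 16 with d ≥ 7 can have 292429 codewords.


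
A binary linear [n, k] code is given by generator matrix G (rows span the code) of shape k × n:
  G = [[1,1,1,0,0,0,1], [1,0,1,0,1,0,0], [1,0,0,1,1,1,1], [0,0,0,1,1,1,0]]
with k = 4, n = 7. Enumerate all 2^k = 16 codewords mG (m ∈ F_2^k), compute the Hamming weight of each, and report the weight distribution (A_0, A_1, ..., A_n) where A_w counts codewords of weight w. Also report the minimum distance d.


Weight distribution: A_0 = 1, A_2 = 2, A_3 = 5, A_4 = 5, A_5 = 2, A_7 = 1. Minimum distance d = 2.

Enumerate all 2^4 = 16 messages m ∈ F_2^4.
For each, compute codeword c = mG in F_2^7, then tally its weight.
  m = 0000 → c = 0000000, weight = 0.
  m = 1000 → c = 1110001, weight = 4.
  m = 0100 → c = 1010100, weight = 3.
  m = 1100 → c = 0100101, weight = 3.
  m = 0010 → c = 1001111, weight = 5.
  m = 1010 → c = 0111110, weight = 5.
  m = 0110 → c = 0011011, weight = 4.
  m = 1110 → c = 1101010, weight = 4.
  m = 0001 → c = 0001110, weight = 3.
  m = 1001 → c = 1111111, weight = 7.
  m = 0101 → c = 1011010, weight = 4.
  m = 1101 → c = 0101011, weight = 4.
  m = 0011 → c = 1000001, weight = 2.
  m = 1011 → c = 0110000, weight = 2.
  m = 0111 → c = 0010101, weight = 3.
  m = 1111 → c = 1100100, weight = 3.
Tally weights:
  weight 0: 1 codewords.
  weight 2: 2 codewords.
  weight 3: 5 codewords.
  weight 4: 5 codewords.
  weight 5: 2 codewords.
  weight 7: 1 codewords.
Minimum distance d = smallest w > 0 with A_w > 0 = 2.
Sanity: Σ A_w = 16 = 2^4 = 16 ✓.


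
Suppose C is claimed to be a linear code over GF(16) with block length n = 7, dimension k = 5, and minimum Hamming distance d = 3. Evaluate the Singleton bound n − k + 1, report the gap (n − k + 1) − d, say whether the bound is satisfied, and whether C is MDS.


Singleton RHS = n − k + 1 = 3, slack = 0, bound satisfied, MDS.

Singleton bound: d ≤ n − k + 1.
Here n = 7, k = 5, so n − k + 1 = 3.
Given d = 3, check d ≤ 3: YES.
Slack = (n − k + 1) − d = 0.
The code is MDS (slack = 0).
Description: the claimed parameters are [7, 5, 3]_16; such a code would be MDS (meets Singleton bound).


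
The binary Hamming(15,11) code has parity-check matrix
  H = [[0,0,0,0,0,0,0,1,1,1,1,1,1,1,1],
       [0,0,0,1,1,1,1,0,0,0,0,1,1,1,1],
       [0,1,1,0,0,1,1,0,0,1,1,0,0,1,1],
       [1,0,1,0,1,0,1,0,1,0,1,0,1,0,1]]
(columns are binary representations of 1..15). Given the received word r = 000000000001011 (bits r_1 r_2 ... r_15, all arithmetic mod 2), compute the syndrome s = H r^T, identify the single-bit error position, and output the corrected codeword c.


s = (1, 1, 0, 1)^T, error position = 13, corrected codeword c = 000000000001111

Compute s = H r^T mod 2 one row at a time:
  s_1 = 0 + 0 + 0 + 0 + 1 + 0 + 1 + 1 = 3 ≡ 1 (mod 2).
  s_2 = 0 + 0 + 0 + 0 + 1 + 0 + 1 + 1 = 3 ≡ 1 (mod 2).
  s_3 = 0 + 0 + 0 + 0 + 0 + 0 + 1 + 1 = 2 ≡ 0 (mod 2).
  s_4 = 0 + 0 + 0 + 0 + 0 + 0 + 0 + 1 = 1 ≡ 1 (mod 2).
s = (1, 1, 0, 1)^T — this equals column 13 of H (binary 1101), so error is at position 13.
Correct: flip bit 13 of r = 000000000001011 to get c = 000000000001111.


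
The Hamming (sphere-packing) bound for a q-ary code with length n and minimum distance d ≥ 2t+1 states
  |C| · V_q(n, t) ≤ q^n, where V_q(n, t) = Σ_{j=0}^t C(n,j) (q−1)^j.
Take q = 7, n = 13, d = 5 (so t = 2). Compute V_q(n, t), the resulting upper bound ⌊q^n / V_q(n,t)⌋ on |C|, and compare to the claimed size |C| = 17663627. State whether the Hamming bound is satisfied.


V_q(n, t) = 2887, q^n = 96889010407, Hamming bound = 33560446, |C| = 17663627 ≤ bound (satisfied).

Step 1: Compute V_q(n, t) = Σ_{j=0}^2 C(n, j) (q−1)^j.
  j = 0: C(13,0)·(6)^0 = 1·1 = 1.
  j = 1: C(13,1)·(6)^1 = 13·6 = 78.
  j = 2: C(13,2)·(6)^2 = 78·36 = 2808.
  V_q(n, t) = 1 + 78 + 2808 = 2887.
Step 2: q^n = 7^13 = 96889010407.
Step 3: Hamming bound ⌊q^n / V_q(n,t)⌋ = ⌊96889010407/2887⌋ = 33560446.
Step 4: Compare |C| = 17663627 to 33560446: satisfied.
The claimed |C| lies below the Hamming bound.


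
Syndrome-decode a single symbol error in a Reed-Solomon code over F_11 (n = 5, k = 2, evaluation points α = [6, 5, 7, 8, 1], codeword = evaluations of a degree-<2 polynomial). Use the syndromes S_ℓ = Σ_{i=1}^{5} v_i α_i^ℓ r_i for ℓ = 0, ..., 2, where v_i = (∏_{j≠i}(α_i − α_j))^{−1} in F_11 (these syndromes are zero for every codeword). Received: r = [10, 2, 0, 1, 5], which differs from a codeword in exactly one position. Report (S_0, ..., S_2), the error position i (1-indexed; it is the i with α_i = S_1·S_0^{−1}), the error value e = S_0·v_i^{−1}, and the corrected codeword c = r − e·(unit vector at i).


S = (9, 1, 5), error at position 2, error magnitude e = 4, c = [10, 9, 0, 1, 5].

Step 1: column multipliers v_i = (∏_{j≠i}(α_i − α_j))^{−1} mod 11.
  i = 1 (α = 6): (6−5)(6−7)(6−8)(6−1) = 1·(−1)·(−2)·5 = 10 ≡ 10, so v_1 = 10^{−1} = 10 (mod 11).
  i = 2 (α = 5): (5−6)(5−7)(5−8)(5−1) = (−1)·(−2)·(−3)·4 = −24 ≡ 9, so v_2 = 9^{−1} = 5 (mod 11).
  i = 3 (α = 7): (7−6)(7−5)(7−8)(7−1) = 1·2·(−1)·6 = −12 ≡ 10, so v_3 = 10^{−1} = 10 (mod 11).
  i = 4 (α = 8): (8−6)(8−5)(8−7)(8−1) = 2·3·1·7 = 42 ≡ 9, so v_4 = 9^{−1} = 5 (mod 11).
  i = 5 (α = 1): (1−6)(1−5)(1−7)(1−8) = (−5)·(−4)·(−6)·(−7) = 840 ≡ 4, so v_5 = 4^{−1} = 3 (mod 11).
  v = [10, 5, 10, 5, 3].
Step 2: syndromes of r = [10, 2, 0, 1, 5] (all sums mod 11).
  S_0 = Σ v_i r_i = 10·10 + 5·2 + 10·0 + 5·1 + 3·5 = 130 ≡ 9.
  S_1 = Σ v_i α_i r_i = 10·6·10 + 5·5·2 + 10·7·0 + 5·8·1 + 3·1·5 = 705 ≡ 1.
  α_i^2 mod 11 = [3, 3, 5, 9, 1].
  S_2 = Σ v_i α_i^2 r_i = 10·3·10 + 5·3·2 + 10·5·0 + 5·9·1 + 3·1·5 = 390 ≡ 5.
  S = (9, 1, 5) ≠ 0, so r is not a codeword (an error is present).
Step 3: locate the error. For a single error e at position i, S_ℓ = v_i·e·α_i^ℓ, so α_err = S_1/S_0.
  S_0^{−1} = 9^{−1} = 5 (mod 11), so α_err = 1·5 = 5 ≡ 5 = α_2. Error position i = 2.
  Consistency check: S_2/S_1 = 5·1 = 5 ≡ 5 = α_err ✓ (single-error assumption holds).
Step 4: error magnitude e = S_0/v_2 = S_0·∏_{j≠2}(α_2 − α_j) = 9·9 = 81 ≡ 4 (mod 11).
Step 5: correct position 2: c_2 = r_2 − e = 2 − 4 ≡ 9 (mod 11). Hence c = [10, 9, 0, 1, 5].
  Check: interpolating c through the α_i gives m(x) = 4 + 1·x (degree < 2) with m(α_i) = c_i for every i, so c is indeed a codeword.


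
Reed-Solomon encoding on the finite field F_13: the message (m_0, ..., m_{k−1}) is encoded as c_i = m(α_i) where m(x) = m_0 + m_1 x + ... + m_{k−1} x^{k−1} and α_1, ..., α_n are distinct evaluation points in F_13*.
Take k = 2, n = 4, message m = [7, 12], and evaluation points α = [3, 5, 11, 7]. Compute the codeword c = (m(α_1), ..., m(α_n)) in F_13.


c = [4, 2, 9, 0]

Message polynomial: m(x) = 7 + 12·x (mod 13).
For each evaluation point α_i, compute m(α_i) mod 13:
  α_1 = 3: Horner steps 12 → 4, so m(3) = 4.
  α_2 = 5: Horner steps 12 → 2, so m(5) = 2.
  α_3 = 11: Horner steps 12 → 9, so m(11) = 9.
  α_4 = 7: Horner steps 12 → 0, so m(7) = 0.
Codeword c = [4, 2, 9, 0] ∈ F_13^4.


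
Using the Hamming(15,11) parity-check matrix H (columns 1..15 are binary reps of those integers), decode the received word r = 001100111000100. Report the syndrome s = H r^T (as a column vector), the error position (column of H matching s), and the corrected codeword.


s = (1, 1, 0, 0)^T, error position = 12, corrected codeword c = 001100111001100

Compute s = H r^T mod 2 one row at a time:
  s_1 = 1 + 1 + 0 + 0 + 0 + 1 + 0 + 0 = 3 ≡ 1 (mod 2).
  s_2 = 1 + 0 + 0 + 1 + 0 + 1 + 0 + 0 = 3 ≡ 1 (mod 2).
  s_3 = 0 + 1 + 0 + 1 + 0 + 0 + 0 + 0 = 2 ≡ 0 (mod 2).
  s_4 = 0 + 1 + 0 + 1 + 1 + 0 + 1 + 0 = 4 ≡ 0 (mod 2).
s = (1, 1, 0, 0)^T — this equals column 12 of H (binary 1100), so error is at position 12.
Correct: flip bit 12 of r = 001100111000100 to get c = 001100111001100.


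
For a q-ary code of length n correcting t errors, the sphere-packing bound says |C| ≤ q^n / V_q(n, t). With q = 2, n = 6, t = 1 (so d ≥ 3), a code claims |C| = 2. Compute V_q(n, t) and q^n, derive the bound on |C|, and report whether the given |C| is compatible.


V_q(n, t) = 7, q^n = 64, Hamming bound = 9, |C| = 2 ≤ bound (satisfied).

Step 1: Compute V_q(n, t) = Σ_{j=0}^1 C(n, j) (q−1)^j.
  j = 0: C(6,0)·(1)^0 = 1·1 = 1.
  j = 1: C(6,1)·(1)^1 = 6·1 = 6.
  V_q(n, t) = 1 + 6 = 7.
Step 2: q^n = 2^6 = 64.
Step 3: Hamming bound ⌊q^n / V_q(n,t)⌋ = ⌊64/7⌋ = 9.
Step 4: Compare |C| = 2 to 9: satisfied.
The claimed |C| lies below the Hamming bound.


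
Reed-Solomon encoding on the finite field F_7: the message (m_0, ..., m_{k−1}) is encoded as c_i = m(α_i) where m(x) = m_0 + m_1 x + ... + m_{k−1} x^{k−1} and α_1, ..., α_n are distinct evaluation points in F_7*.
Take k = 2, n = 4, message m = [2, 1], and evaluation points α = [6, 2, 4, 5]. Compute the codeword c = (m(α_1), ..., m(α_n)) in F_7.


c = [1, 4, 6, 0]

Message polynomial: m(x) = 2 + 1·x (mod 7).
For each evaluation point α_i, compute m(α_i) mod 7:
  α_1 = 6: Horner steps 1 → 1, so m(6) = 1.
  α_2 = 2: Horner steps 1 → 4, so m(2) = 4.
  α_3 = 4: Horner steps 1 → 6, so m(4) = 6.
  α_4 = 5: Horner steps 1 → 0, so m(5) = 0.
Codeword c = [1, 4, 6, 0] ∈ F_7^4.


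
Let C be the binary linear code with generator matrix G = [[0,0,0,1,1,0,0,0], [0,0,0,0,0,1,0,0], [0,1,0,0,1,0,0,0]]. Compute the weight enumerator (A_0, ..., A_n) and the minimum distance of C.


Weight distribution: A_0 = 1, A_1 = 1, A_2 = 3, A_3 = 3. Minimum distance d = 1.

Enumerate all 2^3 = 8 messages m ∈ F_2^3.
For each, compute codeword c = mG in F_2^8, then tally its weight.
  m = 000 → c = 00000000, weight = 0.
  m = 100 → c = 00011000, weight = 2.
  m = 010 → c = 00000100, weight = 1.
  m = 110 → c = 00011100, weight = 3.
  m = 001 → c = 01001000, weight = 2.
  m = 101 → c = 01010000, weight = 2.
  m = 011 → c = 01001100, weight = 3.
  m = 111 → c = 01010100, weight = 3.
Tally weights:
  weight 0: 1 codewords.
  weight 1: 1 codewords.
  weight 2: 3 codewords.
  weight 3: 3 codewords.
Minimum distance d = smallest w > 0 with A_w > 0 = 1.
Sanity: Σ A_w = 8 = 2^3 = 8 ✓.


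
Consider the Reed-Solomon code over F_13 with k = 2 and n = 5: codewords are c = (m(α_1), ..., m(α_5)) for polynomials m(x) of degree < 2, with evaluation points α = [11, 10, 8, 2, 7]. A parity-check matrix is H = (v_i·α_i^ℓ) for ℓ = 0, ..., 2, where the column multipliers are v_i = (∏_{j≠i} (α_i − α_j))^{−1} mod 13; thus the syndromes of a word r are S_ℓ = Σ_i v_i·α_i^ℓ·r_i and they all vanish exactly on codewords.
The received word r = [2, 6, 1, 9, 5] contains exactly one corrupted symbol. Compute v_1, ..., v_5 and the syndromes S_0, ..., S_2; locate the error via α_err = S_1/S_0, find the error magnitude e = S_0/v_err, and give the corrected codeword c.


S = (5, 10, 7), error at position 4, error magnitude e = 10, c = [2, 6, 1, 12, 5].

Step 1: column multipliers v_i = (∏_{j≠i}(α_i − α_j))^{−1} mod 13.
  i = 1 (α = 11): (11−10)(11−8)(11−2)(11−7) = 1·3·9·4 = 108 ≡ 4, so v_1 = 4^{−1} = 10 (mod 13).
  i = 2 (α = 10): (10−11)(10−8)(10−2)(10−7) = (−1)·2·8·3 = −48 ≡ 4, so v_2 = 4^{−1} = 10 (mod 13).
  i = 3 (α = 8): (8−11)(8−10)(8−2)(8−7) = (−3)·(−2)·6·1 = 36 ≡ 10, so v_3 = 10^{−1} = 4 (mod 13).
  i = 4 (α = 2): (2−11)(2−10)(2−8)(2−7) = (−9)·(−8)·(−6)·(−5) = 2160 ≡ 2, so v_4 = 2^{−1} = 7 (mod 13).
  i = 5 (α = 7): (7−11)(7−10)(7−8)(7−2) = (−4)·(−3)·(−1)·5 = −60 ≡ 5, so v_5 = 5^{−1} = 8 (mod 13).
  v = [10, 10, 4, 7, 8].
Step 2: syndromes of r = [2, 6, 1, 9, 5] (all sums mod 13).
  S_0 = Σ v_i r_i = 10·2 + 10·6 + 4·1 + 7·9 + 8·5 = 187 ≡ 5.
  S_1 = Σ v_i α_i r_i = 10·11·2 + 10·10·6 + 4·8·1 + 7·2·9 + 8·7·5 = 1258 ≡ 10.
  α_i^2 mod 13 = [4, 9, 12, 4, 10].
  S_2 = Σ v_i α_i^2 r_i = 10·4·2 + 10·9·6 + 4·12·1 + 7·4·9 + 8·10·5 = 1320 ≡ 7.
  S = (5, 10, 7) ≠ 0, so r is not a codeword (an error is present).
Step 3: locate the error. For a single error e at position i, S_ℓ = v_i·e·α_i^ℓ, so α_err = S_1/S_0.
  S_0^{−1} = 5^{−1} = 8 (mod 13), so α_err = 10·8 = 80 ≡ 2 = α_4. Error position i = 4.
  Consistency check: S_2/S_1 = 7·4 = 28 ≡ 2 = α_err ✓ (single-error assumption holds).
Step 4: error magnitude e = S_0/v_4 = S_0·∏_{j≠4}(α_4 − α_j) = 5·2 = 10 ≡ 10 (mod 13).
Step 5: correct position 4: c_4 = r_4 − e = 9 − 10 ≡ 12 (mod 13). Hence c = [2, 6, 1, 12, 5].
  Check: interpolating c through the α_i gives m(x) = 7 + 9·x (degree < 2) with m(α_i) = c_i for every i, so c is indeed a codeword.
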